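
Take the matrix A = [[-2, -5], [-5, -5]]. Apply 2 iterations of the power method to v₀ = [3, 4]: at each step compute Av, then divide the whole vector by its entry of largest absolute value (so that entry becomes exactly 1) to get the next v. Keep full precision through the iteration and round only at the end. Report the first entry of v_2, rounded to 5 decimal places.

Av0 = (-26.000000, -35.000000); divide by -35.000000 → v1 = (0.742857, 1.000000)
Av1 = (-6.485714, -8.714286); divide by -8.714286 → v2 = (0.744262, 1.000000)
Requested entry of v2: 227/305 = 0.74426

0.74426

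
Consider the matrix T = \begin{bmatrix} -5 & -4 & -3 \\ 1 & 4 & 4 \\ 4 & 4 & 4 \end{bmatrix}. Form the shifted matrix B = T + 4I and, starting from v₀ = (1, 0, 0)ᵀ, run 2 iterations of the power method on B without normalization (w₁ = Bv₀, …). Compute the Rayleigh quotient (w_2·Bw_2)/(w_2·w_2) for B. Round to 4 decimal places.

10.4848

B = T + 4I has rows (-1, -4, -3); (1, 8, 4); (4, 4, 8)
w1 = Bv₀ = ((-1)·1 + (-4)·0 + (-3)·0; 1·1 + 8·0 + 4·0; 4·1 + 4·0 + 8·0) = (-1, 1, 4)
w2 = Bw1 = ((-1)·(-1) + (-4)·1 + (-3)·4; 1·(-1) + 8·1 + 4·4; 4·(-1) + 4·1 + 8·4) = (-15, 23, 32)
Bw2 = (-173, 297, 288)
w2·Bw2 = 18642; w2·w2 = 1778; μ ≈ 18642/1778 = 10.4848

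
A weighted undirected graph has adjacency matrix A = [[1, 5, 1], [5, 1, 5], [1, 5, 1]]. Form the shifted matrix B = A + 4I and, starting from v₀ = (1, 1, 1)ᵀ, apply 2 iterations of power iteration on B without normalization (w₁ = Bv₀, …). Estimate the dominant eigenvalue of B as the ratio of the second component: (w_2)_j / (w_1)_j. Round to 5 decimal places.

12.33333

B = A + 4I has rows (5, 5, 1); (5, 5, 5); (1, 5, 5)
w1 = Bv₀ = (11, 15, 11)
w2 = Bw1 = (141, 185, 141)
Ratio: 185/15 = 12.33333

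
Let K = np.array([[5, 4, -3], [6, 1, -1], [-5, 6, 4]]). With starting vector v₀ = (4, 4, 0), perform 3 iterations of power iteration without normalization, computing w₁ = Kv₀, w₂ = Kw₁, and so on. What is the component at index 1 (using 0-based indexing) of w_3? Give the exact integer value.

w1 = Kv₀ = (5·4 + 4·4 + (-3)·0; 6·4 + 1·4 + (-1)·0; (-5)·4 + 6·4 + 4·0) = (36, 28, 4)
w2 = Kw1 = (5·36 + 4·28 + (-3)·4; 6·36 + 1·28 + (-1)·4; (-5)·36 + 6·28 + 4·4) = (280, 240, 4)
w3 = Kw2 = (2348, 1916, 56)
The requested component of w3 is 1916.

1916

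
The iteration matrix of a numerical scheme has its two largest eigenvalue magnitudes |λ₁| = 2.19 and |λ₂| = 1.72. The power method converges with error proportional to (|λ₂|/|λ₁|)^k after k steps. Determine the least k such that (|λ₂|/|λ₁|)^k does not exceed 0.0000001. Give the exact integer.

|λ₂/λ₁| = 1.72/2.19 = 0.78539
Need k ≥ ln(0.0000001) / ln(0.78539) = -16.1181 / -0.2416 ≈ 66.720
Smallest integer k satisfying the bound: 67

67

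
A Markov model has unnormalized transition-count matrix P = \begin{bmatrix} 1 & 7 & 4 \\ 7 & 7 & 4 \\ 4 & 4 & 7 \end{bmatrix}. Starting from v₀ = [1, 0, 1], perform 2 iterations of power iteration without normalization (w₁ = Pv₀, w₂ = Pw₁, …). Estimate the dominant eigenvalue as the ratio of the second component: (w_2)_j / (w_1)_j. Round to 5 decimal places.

λ ≈ 14.18182

w1 = Pv₀ = (5, 11, 11)
w2 = Pw1 = (126, 156, 141)
Ratio at component: 156 / 11 = 14.18182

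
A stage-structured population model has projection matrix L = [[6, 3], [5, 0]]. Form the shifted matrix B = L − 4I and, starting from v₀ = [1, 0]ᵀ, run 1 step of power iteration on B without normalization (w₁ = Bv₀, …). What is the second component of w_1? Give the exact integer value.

5

B = L − 4I has rows (2, 3); (5, -4)
w1 = Bv₀ = (2·1 + 3·0; 5·1 + (-4)·0) = (2, 5)
Requested component of w1: 5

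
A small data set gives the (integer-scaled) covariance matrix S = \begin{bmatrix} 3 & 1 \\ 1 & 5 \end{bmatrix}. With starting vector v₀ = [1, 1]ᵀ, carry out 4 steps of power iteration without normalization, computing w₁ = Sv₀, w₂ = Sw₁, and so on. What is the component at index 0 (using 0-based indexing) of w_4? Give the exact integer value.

452

w1 = Sv₀ = (3·1 + 1·1; 1·1 + 5·1) = (4, 6)
w2 = Sw1 = (3·4 + 1·6; 1·4 + 5·6) = (18, 34)
w3 = Sw2 = (88, 188)
w4 = Sw3 = (452, 1028)
The requested component of w4 is 452.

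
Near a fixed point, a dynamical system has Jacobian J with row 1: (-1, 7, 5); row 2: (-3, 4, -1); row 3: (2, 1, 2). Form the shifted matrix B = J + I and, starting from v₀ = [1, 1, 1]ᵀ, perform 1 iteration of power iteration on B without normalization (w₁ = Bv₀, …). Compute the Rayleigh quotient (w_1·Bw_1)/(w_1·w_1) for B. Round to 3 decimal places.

μ ≈ 3.674

B = J + I has rows (0, 7, 5); (-3, 5, -1); (2, 1, 3)
w1 = Bv₀ = (0·1 + 7·1 + 5·1; (-3)·1 + 5·1 + (-1)·1; 2·1 + 1·1 + 3·1) = (12, 1, 6)
Bw1 = (37, -37, 43)
w1·Bw1 = 665; w1·w1 = 181; μ ≈ 665/181 = 3.674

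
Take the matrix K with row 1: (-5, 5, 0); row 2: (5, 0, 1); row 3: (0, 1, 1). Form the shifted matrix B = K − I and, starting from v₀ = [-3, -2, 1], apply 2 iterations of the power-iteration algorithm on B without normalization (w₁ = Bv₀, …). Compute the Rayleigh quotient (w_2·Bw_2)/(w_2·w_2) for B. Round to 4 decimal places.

-8.9240

B = K − I has rows (-6, 5, 0); (5, -1, 1); (0, 1, 0)
w1 = Bv₀ = (8, -12, -2)
w2 = Bw1 = (-108, 50, -12)
Bw2 = (898, -602, 50)
w2·Bw2 = -127684; w2·w2 = 14308; μ ≈ -127684/14308 = -8.9240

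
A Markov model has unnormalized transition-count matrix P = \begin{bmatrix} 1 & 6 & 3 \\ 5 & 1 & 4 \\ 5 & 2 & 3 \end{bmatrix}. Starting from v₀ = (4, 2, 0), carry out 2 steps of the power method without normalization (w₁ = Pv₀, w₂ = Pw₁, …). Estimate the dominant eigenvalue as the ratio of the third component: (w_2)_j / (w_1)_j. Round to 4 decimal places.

8.1667

w1 = Pv₀ = (1·4 + 6·2 + 3·0; 5·4 + 1·2 + 4·0; 5·4 + 2·2 + 3·0) = (16, 22, 24)
w2 = Pw1 = (1·16 + 6·22 + 3·24; 5·16 + 1·22 + 4·24; 5·16 + 2·22 + 3·24) = (220, 198, 196)
Ratio at component: 196 / 24 = 8.1667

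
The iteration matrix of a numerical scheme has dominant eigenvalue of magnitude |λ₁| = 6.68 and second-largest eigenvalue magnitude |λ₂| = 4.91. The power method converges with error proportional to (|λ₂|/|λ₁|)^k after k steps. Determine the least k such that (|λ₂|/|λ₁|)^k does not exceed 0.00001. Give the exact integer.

|λ₂/λ₁| = 4.91/6.68 = 0.73503
Need k ≥ ln(0.00001) / ln(0.73503) = -11.5129 / -0.3078 ≈ 37.399
Smallest integer k satisfying the bound: 38

38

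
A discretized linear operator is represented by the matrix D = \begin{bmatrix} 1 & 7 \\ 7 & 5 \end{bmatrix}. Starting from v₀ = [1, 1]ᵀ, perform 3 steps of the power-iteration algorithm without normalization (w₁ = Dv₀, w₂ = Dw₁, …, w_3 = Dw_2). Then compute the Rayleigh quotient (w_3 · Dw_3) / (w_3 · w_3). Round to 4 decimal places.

10.2786

w1 = Dv₀ = (1·1 + 7·1; 7·1 + 5·1) = (8, 12)
w2 = Dw1 = (1·8 + 7·12; 7·8 + 5·12) = (92, 116)
w3 = Dw2 = (904, 1224)
Dw3 = (9472, 12448)
w3·Dw3 = 904·9472 + 1224·12448 = 23799040; w3·w3 = 904·904 + 1224·1224 = 2315392
λ ≈ 23799040/2315392 = 10.2786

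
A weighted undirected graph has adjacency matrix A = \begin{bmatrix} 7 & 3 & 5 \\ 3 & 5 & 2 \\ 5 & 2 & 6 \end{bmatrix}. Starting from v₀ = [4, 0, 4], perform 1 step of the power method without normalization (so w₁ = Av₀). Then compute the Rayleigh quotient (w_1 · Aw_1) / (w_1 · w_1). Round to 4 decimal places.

λ ≈ 12.9621

w1 = Av₀ = (7·4 + 3·0 + 5·4; 3·4 + 5·0 + 2·4; 5·4 + 2·0 + 6·4) = (48, 20, 44)
Aw1 = (616, 332, 544)
w1·Aw1 = 48·616 + 20·332 + 44·544 = 60144; w1·w1 = 48·48 + 20·20 + 44·44 = 4640
λ ≈ 60144/4640 = 12.9621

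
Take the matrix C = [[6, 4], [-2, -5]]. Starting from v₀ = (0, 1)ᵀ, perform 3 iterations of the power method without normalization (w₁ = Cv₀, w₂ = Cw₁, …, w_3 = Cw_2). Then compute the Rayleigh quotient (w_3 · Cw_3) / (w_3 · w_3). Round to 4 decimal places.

w1 = Cv₀ = (4, -5)
w2 = Cw1 = (4, 17)
w3 = Cw2 = (92, -93)
Cw3 = (180, 281)
w3·Cw3 = 92·180 + (-93)·281 = -9573; w3·w3 = 92·92 + (-93)·(-93) = 17113
λ ≈ -9573/17113 = -0.5594

λ ≈ -0.5594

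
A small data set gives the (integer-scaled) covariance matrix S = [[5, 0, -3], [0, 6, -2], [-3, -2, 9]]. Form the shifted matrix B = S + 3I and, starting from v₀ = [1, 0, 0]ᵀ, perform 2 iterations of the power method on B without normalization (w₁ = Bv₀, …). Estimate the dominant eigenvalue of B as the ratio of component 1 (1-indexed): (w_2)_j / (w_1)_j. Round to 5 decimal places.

B = S + 3I has rows (8, 0, -3); (0, 9, -2); (-3, -2, 12)
w1 = Bv₀ = (8·1 + 0·0 + (-3)·0; 0·1 + 9·0 + (-2)·0; (-3)·1 + (-2)·0 + 12·0) = (8, 0, -3)
w2 = Bw1 = (8·8 + 0·0 + (-3)·(-3); 0·8 + 9·0 + (-2)·(-3); (-3)·8 + (-2)·0 + 12·(-3)) = (73, 6, -60)
Ratio: 73/8 = 9.12500

μ ≈ 9.12500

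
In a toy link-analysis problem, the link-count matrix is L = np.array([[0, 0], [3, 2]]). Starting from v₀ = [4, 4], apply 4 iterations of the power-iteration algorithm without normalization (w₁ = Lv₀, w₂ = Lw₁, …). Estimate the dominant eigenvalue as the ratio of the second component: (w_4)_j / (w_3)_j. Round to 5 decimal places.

w1 = Lv₀ = (0·4 + 0·4; 3·4 + 2·4) = (0, 20)
w2 = Lw1 = (0·0 + 0·20; 3·0 + 2·20) = (0, 40)
w3 = Lw2 = (0, 80)
w4 = Lw3 = (0, 160)
Ratio at component: 160 / 80 = 2.00000

λ ≈ 2.00000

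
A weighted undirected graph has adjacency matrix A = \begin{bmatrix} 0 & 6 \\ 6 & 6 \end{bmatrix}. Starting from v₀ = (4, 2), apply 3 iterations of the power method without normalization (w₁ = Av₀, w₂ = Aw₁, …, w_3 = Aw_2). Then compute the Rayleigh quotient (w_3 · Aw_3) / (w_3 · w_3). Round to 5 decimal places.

w1 = Av₀ = (12, 36)
w2 = Aw1 = (216, 288)
w3 = Aw2 = (1728, 3024)
Aw3 = (18144, 28512)
w3·Aw3 = 1728·18144 + 3024·28512 = 117573120; w3·w3 = 1728·1728 + 3024·3024 = 12130560
λ ≈ 117573120/12130560 = 9.69231

λ ≈ 9.69231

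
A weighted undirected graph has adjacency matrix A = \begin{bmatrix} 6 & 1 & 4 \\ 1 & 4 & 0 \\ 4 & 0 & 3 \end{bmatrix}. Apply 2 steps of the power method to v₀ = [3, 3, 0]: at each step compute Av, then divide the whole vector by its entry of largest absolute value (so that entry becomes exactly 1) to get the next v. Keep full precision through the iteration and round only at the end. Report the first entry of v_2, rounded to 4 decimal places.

1.0000

Av0 = (21.00000, 15.00000, 12.00000); divide by 21.00000 → v1 = (1.00000, 0.71429, 0.57143)
Av1 = (9.00000, 3.85714, 5.71429); divide by 9.00000 → v2 = (1.00000, 0.42857, 0.63492)
Requested entry of v2: 189/189 = 1.0000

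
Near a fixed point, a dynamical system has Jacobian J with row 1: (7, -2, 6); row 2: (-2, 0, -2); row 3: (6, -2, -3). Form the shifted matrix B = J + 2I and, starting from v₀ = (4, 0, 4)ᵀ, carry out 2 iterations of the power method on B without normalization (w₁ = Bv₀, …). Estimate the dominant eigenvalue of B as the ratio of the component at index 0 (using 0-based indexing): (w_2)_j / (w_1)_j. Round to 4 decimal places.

B = J + 2I has rows (9, -2, 6); (-2, 2, -2); (6, -2, -1)
w1 = Bv₀ = (9·4 + (-2)·0 + 6·4; (-2)·4 + 2·0 + (-2)·4; 6·4 + (-2)·0 + (-1)·4) = (60, -16, 20)
w2 = Bw1 = (9·60 + (-2)·(-16) + 6·20; (-2)·60 + 2·(-16) + (-2)·20; 6·60 + (-2)·(-16) + (-1)·20) = (692, -192, 372)
Ratio: 692/60 = 11.5333

11.5333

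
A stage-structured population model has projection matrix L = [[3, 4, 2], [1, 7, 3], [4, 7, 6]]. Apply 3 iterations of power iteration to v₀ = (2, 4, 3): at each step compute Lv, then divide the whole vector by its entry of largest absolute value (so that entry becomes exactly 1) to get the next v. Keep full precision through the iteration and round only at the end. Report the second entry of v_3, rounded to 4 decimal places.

Lv0 = (28.00000, 39.00000, 54.00000); divide by 54.00000 → v1 = (0.51852, 0.72222, 1.00000)
Lv1 = (6.44444, 8.57407, 13.12963); divide by 13.12963 → v2 = (0.49083, 0.65303, 1.00000)
Lv2 = (6.08463, 8.06206, 12.53456); divide by 12.53456 → v3 = (0.48543, 0.64319, 1.00000)
Requested entry of v3: 5716/8887 = 0.6432

0.6432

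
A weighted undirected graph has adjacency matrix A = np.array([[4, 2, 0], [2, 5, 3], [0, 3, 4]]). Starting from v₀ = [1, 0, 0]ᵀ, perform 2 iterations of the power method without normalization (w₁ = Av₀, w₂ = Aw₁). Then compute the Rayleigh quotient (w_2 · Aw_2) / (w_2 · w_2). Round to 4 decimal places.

7.1737

w1 = Av₀ = (4·1 + 2·0 + 0·0; 2·1 + 5·0 + 3·0; 0·1 + 3·0 + 4·0) = (4, 2, 0)
w2 = Aw1 = (4·4 + 2·2 + 0·0; 2·4 + 5·2 + 3·0; 0·4 + 3·2 + 4·0) = (20, 18, 6)
Aw2 = (116, 148, 78)
w2·Aw2 = 20·116 + 18·148 + 6·78 = 5452; w2·w2 = 20·20 + 18·18 + 6·6 = 760
λ ≈ 5452/760 = 7.1737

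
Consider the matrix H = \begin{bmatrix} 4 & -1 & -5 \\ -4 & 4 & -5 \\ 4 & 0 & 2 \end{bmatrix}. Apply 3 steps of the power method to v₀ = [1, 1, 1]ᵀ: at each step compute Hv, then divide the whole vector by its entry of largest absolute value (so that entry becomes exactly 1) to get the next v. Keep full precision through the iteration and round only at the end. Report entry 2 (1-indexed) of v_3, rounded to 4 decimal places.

Hv0 = (-2.00000, -5.00000, 6.00000); divide by 6.00000 → v1 = (-0.33333, -0.83333, 1.00000)
Hv1 = (-5.50000, -7.00000, 0.66667); divide by -7.00000 → v2 = (0.78571, 1.00000, -0.09524)
Hv2 = (2.61905, 1.33333, 2.95238); divide by 2.95238 → v3 = (0.88710, 0.45161, 1.00000)
Requested entry of v3: -56/-124 = 0.4516

0.4516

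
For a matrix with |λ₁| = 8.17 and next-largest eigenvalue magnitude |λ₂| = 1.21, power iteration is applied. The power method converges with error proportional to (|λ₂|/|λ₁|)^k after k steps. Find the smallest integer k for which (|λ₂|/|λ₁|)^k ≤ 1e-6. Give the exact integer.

8

|λ₂/λ₁| = 1.21/8.17 = 0.14810
Need k ≥ ln(1e-6) / ln(0.14810) = -13.8155 / -1.9098 ≈ 7.234
Smallest integer k satisfying the bound: 8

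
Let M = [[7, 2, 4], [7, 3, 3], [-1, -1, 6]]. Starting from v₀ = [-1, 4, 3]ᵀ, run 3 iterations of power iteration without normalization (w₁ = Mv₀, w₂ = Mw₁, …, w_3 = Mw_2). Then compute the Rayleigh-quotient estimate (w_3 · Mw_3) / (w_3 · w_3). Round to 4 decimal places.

w1 = Mv₀ = (7·(-1) + 2·4 + 4·3; 7·(-1) + 3·4 + 3·3; (-1)·(-1) + (-1)·4 + 6·3) = (13, 14, 15)
w2 = Mw1 = (7·13 + 2·14 + 4·15; 7·13 + 3·14 + 3·15; (-1)·13 + (-1)·14 + 6·15) = (179, 178, 63)
w3 = Mw2 = (1861, 1976, 21)
Mw3 = (17063, 19018, -3711)
w3·Mw3 = 1861·17063 + 1976·19018 + 21·(-3711) = 69255880; w3·w3 = 1861·1861 + 1976·1976 + 21·21 = 7368338
λ ≈ 69255880/7368338 = 9.3991

λ ≈ 9.3991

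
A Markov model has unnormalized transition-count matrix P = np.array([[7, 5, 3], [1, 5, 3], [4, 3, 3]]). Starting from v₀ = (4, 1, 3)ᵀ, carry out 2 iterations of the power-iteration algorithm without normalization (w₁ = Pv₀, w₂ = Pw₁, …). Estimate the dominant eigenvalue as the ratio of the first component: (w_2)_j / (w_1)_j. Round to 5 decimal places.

w1 = Pv₀ = (7·4 + 5·1 + 3·3; 1·4 + 5·1 + 3·3; 4·4 + 3·1 + 3·3) = (42, 18, 28)
w2 = Pw1 = (7·42 + 5·18 + 3·28; 1·42 + 5·18 + 3·28; 4·42 + 3·18 + 3·28) = (468, 216, 306)
Ratio at component: 468 / 42 = 11.14286

λ ≈ 11.14286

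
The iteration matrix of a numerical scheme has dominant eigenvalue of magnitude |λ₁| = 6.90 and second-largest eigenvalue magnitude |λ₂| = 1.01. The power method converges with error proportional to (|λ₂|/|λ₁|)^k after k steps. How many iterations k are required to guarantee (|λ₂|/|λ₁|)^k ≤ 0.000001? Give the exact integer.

8

|λ₂/λ₁| = 1.01/6.90 = 0.14638
Need k ≥ ln(0.000001) / ln(0.14638) = -13.8155 / -1.9216 ≈ 7.190
Smallest integer k satisfying the bound: 8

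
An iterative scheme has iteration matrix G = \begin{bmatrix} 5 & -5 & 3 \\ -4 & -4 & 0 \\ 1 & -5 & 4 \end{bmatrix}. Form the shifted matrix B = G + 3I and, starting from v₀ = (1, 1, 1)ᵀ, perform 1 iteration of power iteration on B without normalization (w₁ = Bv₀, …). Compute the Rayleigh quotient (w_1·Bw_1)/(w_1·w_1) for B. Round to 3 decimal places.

10.614

B = G + 3I has rows (8, -5, 3); (-4, -1, 0); (1, -5, 7)
w1 = Bv₀ = (8·1 + (-5)·1 + 3·1; (-4)·1 + (-1)·1 + 0·1; 1·1 + (-5)·1 + 7·1) = (6, -5, 3)
Bw1 = (82, -19, 52)
w1·Bw1 = 743; w1·w1 = 70; μ ≈ 743/70 = 10.614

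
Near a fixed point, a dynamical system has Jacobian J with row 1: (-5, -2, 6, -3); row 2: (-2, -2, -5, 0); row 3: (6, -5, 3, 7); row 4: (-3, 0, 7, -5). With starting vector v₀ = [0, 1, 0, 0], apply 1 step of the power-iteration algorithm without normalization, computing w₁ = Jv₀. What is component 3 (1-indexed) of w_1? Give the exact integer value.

-5

w1 = Jv₀ = ((-5)·0 + (-2)·1 + 6·0 + (-3)·0; (-2)·0 + (-2)·1 + (-5)·0 + 0·0; 6·0 + (-5)·1 + 3·0 + 7·0; (-3)·0 + 0·1 + 7·0 + (-5)·0) = (-2, -2, -5, 0)
The requested component of w1 is -5.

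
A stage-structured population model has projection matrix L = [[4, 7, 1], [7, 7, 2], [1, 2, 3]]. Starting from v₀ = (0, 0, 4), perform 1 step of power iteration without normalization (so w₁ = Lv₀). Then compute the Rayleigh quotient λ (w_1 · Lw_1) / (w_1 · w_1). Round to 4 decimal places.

8.3571

w1 = Lv₀ = (4, 8, 12)
Lw1 = (84, 108, 56)
w1·Lw1 = 4·84 + 8·108 + 12·56 = 1872; w1·w1 = 4·4 + 8·8 + 12·12 = 224
λ ≈ 1872/224 = 8.3571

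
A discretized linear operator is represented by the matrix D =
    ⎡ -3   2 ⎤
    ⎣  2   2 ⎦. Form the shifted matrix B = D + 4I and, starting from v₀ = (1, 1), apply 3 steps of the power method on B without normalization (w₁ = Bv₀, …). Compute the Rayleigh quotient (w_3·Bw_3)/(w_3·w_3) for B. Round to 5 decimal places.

μ ≈ 6.70156

B = D + 4I has rows (1, 2); (2, 6)
w1 = Bv₀ = (1·1 + 2·1; 2·1 + 6·1) = (3, 8)
w2 = Bw1 = (1·3 + 2·8; 2·3 + 6·8) = (19, 54)
w3 = Bw2 = (127, 362)
Bw3 = (851, 2426)
w3·Bw3 = 986289; w3·w3 = 147173; μ ≈ 986289/147173 = 6.70156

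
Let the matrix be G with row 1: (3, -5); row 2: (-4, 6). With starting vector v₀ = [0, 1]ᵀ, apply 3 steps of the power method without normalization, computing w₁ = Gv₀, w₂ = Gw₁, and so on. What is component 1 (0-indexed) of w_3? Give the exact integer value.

516

w1 = Gv₀ = (3·0 + (-5)·1; (-4)·0 + 6·1) = (-5, 6)
w2 = Gw1 = (3·(-5) + (-5)·6; (-4)·(-5) + 6·6) = (-45, 56)
w3 = Gw2 = (-415, 516)
The requested component of w3 is 516.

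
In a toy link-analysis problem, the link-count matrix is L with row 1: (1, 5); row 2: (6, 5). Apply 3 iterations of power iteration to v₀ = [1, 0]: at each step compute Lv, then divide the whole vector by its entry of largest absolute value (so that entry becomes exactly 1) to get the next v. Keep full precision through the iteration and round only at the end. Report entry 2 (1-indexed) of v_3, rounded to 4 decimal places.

Lv0 = (1.00000, 6.00000); divide by 6.00000 → v1 = (0.16667, 1.00000)
Lv1 = (5.16667, 6.00000); divide by 6.00000 → v2 = (0.86111, 1.00000)
Lv2 = (5.86111, 10.16667); divide by 10.16667 → v3 = (0.57650, 1.00000)
Requested entry of v3: 366/366 = 1.0000

1.0000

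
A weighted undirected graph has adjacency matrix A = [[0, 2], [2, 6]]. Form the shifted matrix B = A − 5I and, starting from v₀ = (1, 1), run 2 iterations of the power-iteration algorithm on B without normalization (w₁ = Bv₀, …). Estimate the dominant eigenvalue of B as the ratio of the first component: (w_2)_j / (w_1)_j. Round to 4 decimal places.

-7.0000

B = A − 5I has rows (-5, 2); (2, 1)
w1 = Bv₀ = ((-5)·1 + 2·1; 2·1 + 1·1) = (-3, 3)
w2 = Bw1 = ((-5)·(-3) + 2·3; 2·(-3) + 1·3) = (21, -3)
Ratio: 21/-3 = -7.0000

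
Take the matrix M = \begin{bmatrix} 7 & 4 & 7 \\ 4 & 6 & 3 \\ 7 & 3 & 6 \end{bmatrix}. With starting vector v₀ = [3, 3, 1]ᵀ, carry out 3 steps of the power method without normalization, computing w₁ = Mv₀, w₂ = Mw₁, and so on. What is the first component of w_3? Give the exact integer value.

w1 = Mv₀ = (7·3 + 4·3 + 7·1; 4·3 + 6·3 + 3·1; 7·3 + 3·3 + 6·1) = (40, 33, 36)
w2 = Mw1 = (7·40 + 4·33 + 7·36; 4·40 + 6·33 + 3·36; 7·40 + 3·33 + 6·36) = (664, 466, 595)
w3 = Mw2 = (10677, 7237, 9616)
The requested component of w3 is 10677.

10677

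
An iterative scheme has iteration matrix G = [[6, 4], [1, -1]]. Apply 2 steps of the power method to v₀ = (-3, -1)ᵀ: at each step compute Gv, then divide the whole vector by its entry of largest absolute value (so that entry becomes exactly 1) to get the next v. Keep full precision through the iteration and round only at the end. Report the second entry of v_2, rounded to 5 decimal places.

Gv0 = (-22.000000, -2.000000); divide by -22.000000 → v1 = (1.000000, 0.090909)
Gv1 = (6.363636, 0.909091); divide by 6.363636 → v2 = (1.000000, 0.142857)
Requested entry of v2: -20/-140 = 0.14286

0.14286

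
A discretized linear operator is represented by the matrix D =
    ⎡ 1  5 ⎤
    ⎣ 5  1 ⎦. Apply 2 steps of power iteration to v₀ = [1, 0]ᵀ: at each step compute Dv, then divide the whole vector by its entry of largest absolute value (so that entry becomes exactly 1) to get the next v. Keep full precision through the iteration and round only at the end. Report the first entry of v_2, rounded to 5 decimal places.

Dv0 = (1.000000, 5.000000); divide by 5.000000 → v1 = (0.200000, 1.000000)
Dv1 = (5.200000, 2.000000); divide by 5.200000 → v2 = (1.000000, 0.384615)
Requested entry of v2: 26/26 = 1.00000

1.00000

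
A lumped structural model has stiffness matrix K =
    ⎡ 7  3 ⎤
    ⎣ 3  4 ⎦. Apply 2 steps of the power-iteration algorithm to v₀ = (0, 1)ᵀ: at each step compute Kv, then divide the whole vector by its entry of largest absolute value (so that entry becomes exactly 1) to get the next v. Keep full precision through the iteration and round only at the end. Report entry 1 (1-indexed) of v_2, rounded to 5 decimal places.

1.00000

Kv0 = (3.000000, 4.000000); divide by 4.000000 → v1 = (0.750000, 1.000000)
Kv1 = (8.250000, 6.250000); divide by 8.250000 → v2 = (1.000000, 0.757576)
Requested entry of v2: 33/33 = 1.00000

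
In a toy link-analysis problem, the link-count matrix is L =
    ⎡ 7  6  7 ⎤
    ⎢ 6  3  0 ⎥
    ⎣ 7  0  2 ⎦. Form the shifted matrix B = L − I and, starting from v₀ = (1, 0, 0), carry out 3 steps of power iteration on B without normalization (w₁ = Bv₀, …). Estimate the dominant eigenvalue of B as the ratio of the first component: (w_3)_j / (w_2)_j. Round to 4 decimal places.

B = L − I has rows (6, 6, 7); (6, 2, 0); (7, 0, 1)
w1 = Bv₀ = (6, 6, 7)
w2 = Bw1 = (121, 48, 49)
w3 = Bw2 = (1357, 822, 896)
Ratio: 1357/121 = 11.2149

11.2149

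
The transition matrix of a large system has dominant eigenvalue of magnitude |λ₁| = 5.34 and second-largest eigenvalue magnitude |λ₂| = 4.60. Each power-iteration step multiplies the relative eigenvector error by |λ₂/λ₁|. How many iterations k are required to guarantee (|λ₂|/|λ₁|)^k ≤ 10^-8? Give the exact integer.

124

|λ₂/λ₁| = 4.60/5.34 = 0.86142
Need k ≥ ln(10^-8) / ln(0.86142) = -18.4207 / -0.1492 ≈ 123.488
Smallest integer k satisfying the bound: 124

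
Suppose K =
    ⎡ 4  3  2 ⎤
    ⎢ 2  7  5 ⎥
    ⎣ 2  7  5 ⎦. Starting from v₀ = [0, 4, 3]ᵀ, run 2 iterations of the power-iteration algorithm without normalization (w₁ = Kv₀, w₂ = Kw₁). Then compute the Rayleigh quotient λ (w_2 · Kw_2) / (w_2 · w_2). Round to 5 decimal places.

13.10854

w1 = Kv₀ = (18, 43, 43)
w2 = Kw1 = (287, 552, 552)
Kw2 = (3908, 7198, 7198)
w2·Kw2 = 287·3908 + 552·7198 + 552·7198 = 9068188; w2·w2 = 287·287 + 552·552 + 552·552 = 691777
λ ≈ 9068188/691777 = 13.10854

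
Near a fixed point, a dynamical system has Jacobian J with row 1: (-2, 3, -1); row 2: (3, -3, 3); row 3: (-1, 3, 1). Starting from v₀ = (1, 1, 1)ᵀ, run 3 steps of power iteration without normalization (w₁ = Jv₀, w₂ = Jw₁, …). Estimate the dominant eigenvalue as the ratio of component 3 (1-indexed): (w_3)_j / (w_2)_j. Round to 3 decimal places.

0.500

w1 = Jv₀ = ((-2)·1 + 3·1 + (-1)·1; 3·1 + (-3)·1 + 3·1; (-1)·1 + 3·1 + 1·1) = (0, 3, 3)
w2 = Jw1 = ((-2)·0 + 3·3 + (-1)·3; 3·0 + (-3)·3 + 3·3; (-1)·0 + 3·3 + 1·3) = (6, 0, 12)
w3 = Jw2 = (-24, 54, 6)
Ratio at component: 6 / 12 = 0.500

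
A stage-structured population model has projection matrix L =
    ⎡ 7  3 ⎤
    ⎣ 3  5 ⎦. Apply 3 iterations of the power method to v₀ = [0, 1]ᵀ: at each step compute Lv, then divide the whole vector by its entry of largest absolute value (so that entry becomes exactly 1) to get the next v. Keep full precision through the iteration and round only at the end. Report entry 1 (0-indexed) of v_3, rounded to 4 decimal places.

0.7853

Lv0 = (3.00000, 5.00000); divide by 5.00000 → v1 = (0.60000, 1.00000)
Lv1 = (7.20000, 6.80000); divide by 7.20000 → v2 = (1.00000, 0.94444)
Lv2 = (9.83333, 7.72222); divide by 9.83333 → v3 = (1.00000, 0.78531)
Requested entry of v3: 278/354 = 0.7853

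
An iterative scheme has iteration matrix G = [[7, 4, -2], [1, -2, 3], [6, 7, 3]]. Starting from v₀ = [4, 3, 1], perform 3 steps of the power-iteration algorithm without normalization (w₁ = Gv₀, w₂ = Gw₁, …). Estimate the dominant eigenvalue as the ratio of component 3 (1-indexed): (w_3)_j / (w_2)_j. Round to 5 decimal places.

9.07916

w1 = Gv₀ = (38, 1, 48)
w2 = Gw1 = (174, 180, 379)
w3 = Gw2 = (1180, 951, 3441)
Ratio at component: 3441 / 379 = 9.07916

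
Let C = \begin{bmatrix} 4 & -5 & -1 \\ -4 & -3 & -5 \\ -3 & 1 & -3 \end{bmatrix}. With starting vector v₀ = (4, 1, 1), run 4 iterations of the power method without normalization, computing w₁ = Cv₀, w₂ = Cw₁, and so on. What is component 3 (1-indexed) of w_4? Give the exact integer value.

w1 = Cv₀ = (10, -24, -14)
w2 = Cw1 = (174, 102, -12)
w3 = Cw2 = (198, -942, -384)
w4 = Cw3 = (5886, 3954, -384)
The requested component of w4 is -384.

-384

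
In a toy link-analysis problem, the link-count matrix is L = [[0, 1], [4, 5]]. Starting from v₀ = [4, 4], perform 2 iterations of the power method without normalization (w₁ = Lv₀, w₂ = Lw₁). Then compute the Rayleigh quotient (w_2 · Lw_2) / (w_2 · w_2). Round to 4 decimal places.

w1 = Lv₀ = (0·4 + 1·4; 4·4 + 5·4) = (4, 36)
w2 = Lw1 = (0·4 + 1·36; 4·4 + 5·36) = (36, 196)
Lw2 = (196, 1124)
w2·Lw2 = 36·196 + 196·1124 = 227360; w2·w2 = 36·36 + 196·196 = 39712
λ ≈ 227360/39712 = 5.7252

λ ≈ 5.7252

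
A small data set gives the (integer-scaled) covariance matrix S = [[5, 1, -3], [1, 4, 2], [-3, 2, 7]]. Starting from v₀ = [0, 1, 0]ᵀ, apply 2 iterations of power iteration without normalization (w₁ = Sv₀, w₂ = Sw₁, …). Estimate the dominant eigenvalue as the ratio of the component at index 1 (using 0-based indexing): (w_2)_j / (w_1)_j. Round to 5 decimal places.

5.25000

w1 = Sv₀ = (5·0 + 1·1 + (-3)·0; 1·0 + 4·1 + 2·0; (-3)·0 + 2·1 + 7·0) = (1, 4, 2)
w2 = Sw1 = (5·1 + 1·4 + (-3)·2; 1·1 + 4·4 + 2·2; (-3)·1 + 2·4 + 7·2) = (3, 21, 19)
Ratio at component: 21 / 4 = 5.25000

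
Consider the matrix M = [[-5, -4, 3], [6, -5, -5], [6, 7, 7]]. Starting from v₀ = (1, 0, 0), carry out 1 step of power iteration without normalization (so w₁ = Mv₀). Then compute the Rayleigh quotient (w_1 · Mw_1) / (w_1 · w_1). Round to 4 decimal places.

w1 = Mv₀ = ((-5)·1 + (-4)·0 + 3·0; 6·1 + (-5)·0 + (-5)·0; 6·1 + 7·0 + 7·0) = (-5, 6, 6)
Mw1 = (19, -90, 54)
w1·Mw1 = (-5)·19 + 6·(-90) + 6·54 = -311; w1·w1 = (-5)·(-5) + 6·6 + 6·6 = 97
λ ≈ -311/97 = -3.2062

λ ≈ -3.2062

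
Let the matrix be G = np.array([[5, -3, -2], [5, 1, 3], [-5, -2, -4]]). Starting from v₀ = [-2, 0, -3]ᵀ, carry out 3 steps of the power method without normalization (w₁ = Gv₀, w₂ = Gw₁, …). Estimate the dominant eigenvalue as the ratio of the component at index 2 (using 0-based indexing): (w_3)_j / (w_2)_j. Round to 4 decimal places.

w1 = Gv₀ = (-4, -19, 22)
w2 = Gw1 = (-7, 27, -30)
w3 = Gw2 = (-56, -98, 101)
Ratio at component: 101 / -30 = -3.3667

-3.3667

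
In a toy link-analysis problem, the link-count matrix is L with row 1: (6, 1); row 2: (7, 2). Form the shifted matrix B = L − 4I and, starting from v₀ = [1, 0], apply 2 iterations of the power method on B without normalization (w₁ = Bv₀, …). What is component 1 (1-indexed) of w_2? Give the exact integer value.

11

B = L − 4I has rows (2, 1); (7, -2)
w1 = Bv₀ = (2, 7)
w2 = Bw1 = (11, 0)
Requested component of w2: 11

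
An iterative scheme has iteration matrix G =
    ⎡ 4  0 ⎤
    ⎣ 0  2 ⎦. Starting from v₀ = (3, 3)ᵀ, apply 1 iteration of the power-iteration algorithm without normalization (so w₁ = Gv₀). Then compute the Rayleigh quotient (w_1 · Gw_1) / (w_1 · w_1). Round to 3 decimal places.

w1 = Gv₀ = (4·3 + 0·3; 0·3 + 2·3) = (12, 6)
Gw1 = (48, 12)
w1·Gw1 = 12·48 + 6·12 = 648; w1·w1 = 12·12 + 6·6 = 180
λ ≈ 648/180 = 3.600

3.600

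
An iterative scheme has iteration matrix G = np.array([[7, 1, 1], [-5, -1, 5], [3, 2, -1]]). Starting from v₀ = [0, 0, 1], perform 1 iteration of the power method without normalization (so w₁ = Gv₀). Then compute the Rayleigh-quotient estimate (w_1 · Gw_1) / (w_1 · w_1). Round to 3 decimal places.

-2.889

w1 = Gv₀ = (7·0 + 1·0 + 1·1; (-5)·0 + (-1)·0 + 5·1; 3·0 + 2·0 + (-1)·1) = (1, 5, -1)
Gw1 = (11, -15, 14)
w1·Gw1 = 1·11 + 5·(-15) + (-1)·14 = -78; w1·w1 = 1·1 + 5·5 + (-1)·(-1) = 27
λ ≈ -78/27 = -2.889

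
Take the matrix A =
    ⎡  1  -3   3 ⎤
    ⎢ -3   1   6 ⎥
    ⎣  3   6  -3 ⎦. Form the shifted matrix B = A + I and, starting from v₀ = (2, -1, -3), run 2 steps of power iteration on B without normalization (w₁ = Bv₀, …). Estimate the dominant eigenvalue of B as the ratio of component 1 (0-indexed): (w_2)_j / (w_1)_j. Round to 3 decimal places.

B = A + I has rows (2, -3, 3); (-3, 2, 6); (3, 6, -2)
w1 = Bv₀ = (2·2 + (-3)·(-1) + 3·(-3); (-3)·2 + 2·(-1) + 6·(-3); 3·2 + 6·(-1) + (-2)·(-3)) = (-2, -26, 6)
w2 = Bw1 = (2·(-2) + (-3)·(-26) + 3·6; (-3)·(-2) + 2·(-26) + 6·6; 3·(-2) + 6·(-26) + (-2)·6) = (92, -10, -174)
Ratio: -10/-26 = 0.385

0.385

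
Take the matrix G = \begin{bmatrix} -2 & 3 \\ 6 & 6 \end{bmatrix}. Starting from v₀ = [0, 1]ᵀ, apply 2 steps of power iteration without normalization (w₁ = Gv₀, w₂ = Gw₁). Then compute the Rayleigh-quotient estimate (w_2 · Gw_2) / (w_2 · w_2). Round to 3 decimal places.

w1 = Gv₀ = ((-2)·0 + 3·1; 6·0 + 6·1) = (3, 6)
w2 = Gw1 = ((-2)·3 + 3·6; 6·3 + 6·6) = (12, 54)
Gw2 = (138, 396)
w2·Gw2 = 12·138 + 54·396 = 23040; w2·w2 = 12·12 + 54·54 = 3060
λ ≈ 23040/3060 = 7.529

7.529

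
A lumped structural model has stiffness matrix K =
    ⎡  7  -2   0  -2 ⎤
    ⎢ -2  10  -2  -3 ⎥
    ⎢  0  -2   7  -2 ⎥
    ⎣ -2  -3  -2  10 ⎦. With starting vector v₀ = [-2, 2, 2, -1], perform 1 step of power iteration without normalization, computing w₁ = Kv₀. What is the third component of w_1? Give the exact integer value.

12

w1 = Kv₀ = (7·(-2) + (-2)·2 + 0·2 + (-2)·(-1); (-2)·(-2) + 10·2 + (-2)·2 + (-3)·(-1); 0·(-2) + (-2)·2 + 7·2 + (-2)·(-1); (-2)·(-2) + (-3)·2 + (-2)·2 + 10·(-1)) = (-16, 23, 12, -16)
The requested component of w1 is 12.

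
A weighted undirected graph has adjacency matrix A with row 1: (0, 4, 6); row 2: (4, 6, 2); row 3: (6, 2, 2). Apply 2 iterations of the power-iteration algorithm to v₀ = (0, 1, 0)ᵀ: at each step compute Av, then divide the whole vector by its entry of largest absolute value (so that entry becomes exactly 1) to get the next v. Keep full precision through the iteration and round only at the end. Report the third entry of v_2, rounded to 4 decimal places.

0.7143

Av0 = (4.00000, 6.00000, 2.00000); divide by 6.00000 → v1 = (0.66667, 1.00000, 0.33333)
Av1 = (6.00000, 9.33333, 6.66667); divide by 9.33333 → v2 = (0.64286, 1.00000, 0.71429)
Requested entry of v2: 40/56 = 0.7143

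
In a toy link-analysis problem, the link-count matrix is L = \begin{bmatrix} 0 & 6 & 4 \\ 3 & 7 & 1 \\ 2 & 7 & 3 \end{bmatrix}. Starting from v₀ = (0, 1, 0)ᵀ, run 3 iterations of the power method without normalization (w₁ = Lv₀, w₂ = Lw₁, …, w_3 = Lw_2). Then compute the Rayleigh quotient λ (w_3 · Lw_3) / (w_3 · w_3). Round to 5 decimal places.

λ ≈ 10.97834

w1 = Lv₀ = (0·0 + 6·1 + 4·0; 3·0 + 7·1 + 1·0; 2·0 + 7·1 + 3·0) = (6, 7, 7)
w2 = Lw1 = (0·6 + 6·7 + 4·7; 3·6 + 7·7 + 1·7; 2·6 + 7·7 + 3·7) = (70, 74, 82)
w3 = Lw2 = (772, 810, 904)
Lw3 = (8476, 8890, 9926)
w3·Lw3 = 772·8476 + 810·8890 + 904·9926 = 22717476; w3·w3 = 772·772 + 810·810 + 904·904 = 2069300
λ ≈ 22717476/2069300 = 10.97834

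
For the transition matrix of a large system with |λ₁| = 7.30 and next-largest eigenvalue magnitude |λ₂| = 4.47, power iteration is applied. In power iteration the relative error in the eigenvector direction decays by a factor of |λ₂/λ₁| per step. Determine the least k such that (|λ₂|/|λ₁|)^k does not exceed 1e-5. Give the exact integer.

|λ₂/λ₁| = 4.47/7.30 = 0.61233
Need k ≥ ln(1e-5) / ln(0.61233) = -11.5129 / -0.4905 ≈ 23.472
Smallest integer k satisfying the bound: 24

24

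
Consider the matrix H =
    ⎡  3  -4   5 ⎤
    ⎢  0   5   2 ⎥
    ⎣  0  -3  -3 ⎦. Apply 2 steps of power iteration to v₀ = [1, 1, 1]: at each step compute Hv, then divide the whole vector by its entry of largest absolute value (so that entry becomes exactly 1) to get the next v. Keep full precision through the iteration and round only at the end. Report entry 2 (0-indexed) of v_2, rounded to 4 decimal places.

0.0652

Hv0 = (4.00000, 7.00000, -6.00000); divide by 7.00000 → v1 = (0.57143, 1.00000, -0.85714)
Hv1 = (-6.57143, 3.28571, -0.42857); divide by -6.57143 → v2 = (1.00000, -0.50000, 0.06522)
Requested entry of v2: -3/-46 = 0.0652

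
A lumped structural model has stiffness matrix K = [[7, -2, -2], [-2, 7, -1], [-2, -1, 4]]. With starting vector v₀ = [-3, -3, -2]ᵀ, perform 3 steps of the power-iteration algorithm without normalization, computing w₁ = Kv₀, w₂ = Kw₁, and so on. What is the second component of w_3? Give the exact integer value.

w1 = Kv₀ = (7·(-3) + (-2)·(-3) + (-2)·(-2); (-2)·(-3) + 7·(-3) + (-1)·(-2); (-2)·(-3) + (-1)·(-3) + 4·(-2)) = (-11, -13, 1)
w2 = Kw1 = (7·(-11) + (-2)·(-13) + (-2)·1; (-2)·(-11) + 7·(-13) + (-1)·1; (-2)·(-11) + (-1)·(-13) + 4·1) = (-53, -70, 39)
w3 = Kw2 = (-309, -423, 332)
The requested component of w3 is -423.

-423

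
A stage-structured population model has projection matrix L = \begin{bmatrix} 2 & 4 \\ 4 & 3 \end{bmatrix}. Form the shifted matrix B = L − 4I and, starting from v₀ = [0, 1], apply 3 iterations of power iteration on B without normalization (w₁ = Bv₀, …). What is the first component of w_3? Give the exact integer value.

B = L − 4I has rows (-2, 4); (4, -1)
w1 = Bv₀ = ((-2)·0 + 4·1; 4·0 + (-1)·1) = (4, -1)
w2 = Bw1 = ((-2)·4 + 4·(-1); 4·4 + (-1)·(-1)) = (-12, 17)
w3 = Bw2 = (92, -65)
Requested component of w3: 92

92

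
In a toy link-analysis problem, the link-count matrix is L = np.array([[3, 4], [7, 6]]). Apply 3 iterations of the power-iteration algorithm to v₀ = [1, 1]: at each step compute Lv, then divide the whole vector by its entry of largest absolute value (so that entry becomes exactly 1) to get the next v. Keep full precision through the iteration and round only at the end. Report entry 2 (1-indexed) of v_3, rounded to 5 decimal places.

1.00000

Lv0 = (7.000000, 13.000000); divide by 13.000000 → v1 = (0.538462, 1.000000)
Lv1 = (5.615385, 9.769231); divide by 9.769231 → v2 = (0.574803, 1.000000)
Lv2 = (5.724409, 10.023622); divide by 10.023622 → v3 = (0.571092, 1.000000)
Requested entry of v3: 1273/1273 = 1.00000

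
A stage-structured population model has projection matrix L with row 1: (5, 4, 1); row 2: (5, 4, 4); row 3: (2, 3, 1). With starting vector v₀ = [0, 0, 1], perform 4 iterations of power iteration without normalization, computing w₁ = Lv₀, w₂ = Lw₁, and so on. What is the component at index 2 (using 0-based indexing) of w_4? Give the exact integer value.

1394

w1 = Lv₀ = (5·0 + 4·0 + 1·1; 5·0 + 4·0 + 4·1; 2·0 + 3·0 + 1·1) = (1, 4, 1)
w2 = Lw1 = (5·1 + 4·4 + 1·1; 5·1 + 4·4 + 4·1; 2·1 + 3·4 + 1·1) = (22, 25, 15)
w3 = Lw2 = (225, 270, 134)
w4 = Lw3 = (2339, 2741, 1394)
The requested component of w4 is 1394.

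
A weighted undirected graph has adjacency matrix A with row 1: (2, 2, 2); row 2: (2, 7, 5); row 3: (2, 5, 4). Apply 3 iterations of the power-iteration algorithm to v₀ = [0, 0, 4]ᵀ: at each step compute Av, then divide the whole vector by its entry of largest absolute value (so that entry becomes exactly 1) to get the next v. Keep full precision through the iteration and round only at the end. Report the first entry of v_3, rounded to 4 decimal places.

0.3695

Av0 = (8.00000, 20.00000, 16.00000); divide by 20.00000 → v1 = (0.40000, 1.00000, 0.80000)
Av1 = (4.40000, 11.80000, 9.00000); divide by 11.80000 → v2 = (0.37288, 1.00000, 0.76271)
Av2 = (4.27119, 11.55932, 8.79661); divide by 11.55932 → v3 = (0.36950, 1.00000, 0.76100)
Requested entry of v3: 1008/2728 = 0.3695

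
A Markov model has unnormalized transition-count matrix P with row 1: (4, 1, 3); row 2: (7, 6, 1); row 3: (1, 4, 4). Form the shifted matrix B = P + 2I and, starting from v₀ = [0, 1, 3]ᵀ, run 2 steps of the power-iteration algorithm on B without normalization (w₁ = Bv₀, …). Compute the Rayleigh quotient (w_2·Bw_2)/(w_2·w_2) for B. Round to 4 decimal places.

B = P + 2I has rows (6, 1, 3); (7, 8, 1); (1, 4, 6)
w1 = Bv₀ = (10, 11, 22)
w2 = Bw1 = (137, 180, 186)
Bw2 = (1560, 2585, 1973)
w2·Bw2 = 1045998; w2·w2 = 85765; μ ≈ 1045998/85765 = 12.1961

μ ≈ 12.1961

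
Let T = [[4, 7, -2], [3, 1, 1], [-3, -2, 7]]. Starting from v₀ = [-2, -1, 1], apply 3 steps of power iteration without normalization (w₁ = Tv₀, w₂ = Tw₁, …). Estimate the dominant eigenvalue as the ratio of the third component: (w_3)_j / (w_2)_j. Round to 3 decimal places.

w1 = Tv₀ = (-17, -6, 15)
w2 = Tw1 = (-140, -42, 168)
w3 = Tw2 = (-1190, -294, 1680)
Ratio at component: 1680 / 168 = 10.000

10.000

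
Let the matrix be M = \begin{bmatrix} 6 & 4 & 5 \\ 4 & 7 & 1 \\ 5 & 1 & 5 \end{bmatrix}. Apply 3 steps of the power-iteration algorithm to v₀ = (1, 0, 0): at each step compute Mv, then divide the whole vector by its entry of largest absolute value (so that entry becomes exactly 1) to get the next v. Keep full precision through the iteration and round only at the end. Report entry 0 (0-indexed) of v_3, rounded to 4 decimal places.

1.0000

Mv0 = (6.00000, 4.00000, 5.00000); divide by 6.00000 → v1 = (1.00000, 0.66667, 0.83333)
Mv1 = (12.83333, 9.50000, 9.83333); divide by 12.83333 → v2 = (1.00000, 0.74026, 0.76623)
Mv2 = (12.79221, 9.94805, 9.57143); divide by 12.79221 → v3 = (1.00000, 0.77766, 0.74822)
Requested entry of v3: 985/985 = 1.0000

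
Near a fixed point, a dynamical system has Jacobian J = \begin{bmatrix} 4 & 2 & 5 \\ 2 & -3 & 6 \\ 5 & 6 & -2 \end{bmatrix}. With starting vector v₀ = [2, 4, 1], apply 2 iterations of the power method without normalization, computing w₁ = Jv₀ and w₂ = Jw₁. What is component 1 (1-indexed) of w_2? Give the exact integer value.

240

w1 = Jv₀ = (4·2 + 2·4 + 5·1; 2·2 + (-3)·4 + 6·1; 5·2 + 6·4 + (-2)·1) = (21, -2, 32)
w2 = Jw1 = (4·21 + 2·(-2) + 5·32; 2·21 + (-3)·(-2) + 6·32; 5·21 + 6·(-2) + (-2)·32) = (240, 240, 29)
The requested component of w2 is 240.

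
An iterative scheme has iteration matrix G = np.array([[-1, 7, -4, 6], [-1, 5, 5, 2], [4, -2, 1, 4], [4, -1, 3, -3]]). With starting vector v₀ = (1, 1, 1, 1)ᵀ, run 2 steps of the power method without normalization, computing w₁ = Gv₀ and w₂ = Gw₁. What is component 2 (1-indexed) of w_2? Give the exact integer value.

w1 = Gv₀ = (8, 11, 7, 3)
w2 = Gw1 = (59, 88, 29, 33)
The requested component of w2 is 88.

88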